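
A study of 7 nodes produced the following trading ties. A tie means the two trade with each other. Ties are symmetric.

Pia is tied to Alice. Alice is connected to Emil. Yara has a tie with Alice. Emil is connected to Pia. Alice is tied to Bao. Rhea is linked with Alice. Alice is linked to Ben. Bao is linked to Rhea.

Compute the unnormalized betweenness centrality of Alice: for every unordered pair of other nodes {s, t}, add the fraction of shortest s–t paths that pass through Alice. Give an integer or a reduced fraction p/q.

Pairs whose geodesics pass through Alice — Rhea–Yara: 1; Rhea–Pia: 1; Rhea–Emil: 1; Rhea–Ben: 1; Yara–Pia: 1; Yara–Emil: 1; Yara–Ben: 1; Yara–Bao: 1; Pia–Ben: 1; Pia–Bao: 1; Emil–Ben: 1; Emil–Bao: 1; Ben–Bao: 1.
All other pairs contribute 0.
Summing the contributions gives betweenness(Alice) = 13.

13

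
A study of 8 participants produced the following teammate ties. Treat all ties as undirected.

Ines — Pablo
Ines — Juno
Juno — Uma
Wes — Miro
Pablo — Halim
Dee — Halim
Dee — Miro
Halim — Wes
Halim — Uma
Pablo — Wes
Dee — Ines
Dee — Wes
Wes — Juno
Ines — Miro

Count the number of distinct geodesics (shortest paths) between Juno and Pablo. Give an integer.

2

The shortest distance is 2. The length-2 paths are: Juno–Wes–Pablo; Juno–Ines–Pablo.
That gives 2 distinct shortest paths.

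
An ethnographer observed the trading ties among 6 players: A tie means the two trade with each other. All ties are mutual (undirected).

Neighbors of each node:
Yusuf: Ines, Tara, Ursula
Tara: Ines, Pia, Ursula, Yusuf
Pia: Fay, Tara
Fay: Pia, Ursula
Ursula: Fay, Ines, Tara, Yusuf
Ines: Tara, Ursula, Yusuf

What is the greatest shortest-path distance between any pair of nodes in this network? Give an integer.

2

Eccentricity of each node (its greatest distance to any other): Fay:2, Ines:2, Pia:2, Tara:2, Ursula:2, Yusuf:2.
The maximum eccentricity is 2, realized for instance by the pair Fay–Yusuf via Fay – Ursula – Yusuf. So the diameter is 2.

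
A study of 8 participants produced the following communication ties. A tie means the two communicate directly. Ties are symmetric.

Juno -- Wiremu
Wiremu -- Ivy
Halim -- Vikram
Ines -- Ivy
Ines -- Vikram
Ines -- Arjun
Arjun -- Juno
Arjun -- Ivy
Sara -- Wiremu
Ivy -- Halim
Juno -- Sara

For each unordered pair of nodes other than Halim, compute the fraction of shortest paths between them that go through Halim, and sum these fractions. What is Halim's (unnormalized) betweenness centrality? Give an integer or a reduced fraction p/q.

Pairs whose geodesics pass through Halim — Sara–Vikram: 1/3; Vikram–Ivy: 1/2; Vikram–Wiremu: 1/2.
All other pairs contribute 0.
Summing the contributions gives betweenness(Halim) = 4/3.

4/3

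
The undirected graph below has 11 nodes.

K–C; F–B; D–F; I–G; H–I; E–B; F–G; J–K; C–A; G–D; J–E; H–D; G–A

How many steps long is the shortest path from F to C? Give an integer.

One shortest route is F – G – A – C, which uses 3 edges, and at distance 2 from F we only reach {A, E, H, I}, which does not include C. So d(F,C) = 3.

3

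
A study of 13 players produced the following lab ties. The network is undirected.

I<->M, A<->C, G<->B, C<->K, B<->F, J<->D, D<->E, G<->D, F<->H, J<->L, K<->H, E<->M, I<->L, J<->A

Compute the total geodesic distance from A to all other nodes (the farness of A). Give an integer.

32

Distances from A: B:4, C:1, D:2, E:3, F:4, G:3, H:3, I:3, J:1, K:2, L:2, M:4.
Sum = 4 + 1 + 2 + 3 + 4 + 3 + 3 + 3 + 1 + 2 + 2 + 4 = 32.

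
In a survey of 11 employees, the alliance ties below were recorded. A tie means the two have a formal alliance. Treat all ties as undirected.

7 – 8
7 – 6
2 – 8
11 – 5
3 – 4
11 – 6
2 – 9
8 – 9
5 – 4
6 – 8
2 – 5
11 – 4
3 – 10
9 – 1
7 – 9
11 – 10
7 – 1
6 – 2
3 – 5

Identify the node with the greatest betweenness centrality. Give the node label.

Unnormalized betweenness of each node: 1:0, 2:343/30, 3:23/15, 4:3/4, 5:619/60, 6:701/60, 7:287/60, 8:23/15, 9:19/4, 10:3/4, 11:172/15.
6 has the largest value, 701/60, making it the main broker — the node through which the most shortest paths run.

6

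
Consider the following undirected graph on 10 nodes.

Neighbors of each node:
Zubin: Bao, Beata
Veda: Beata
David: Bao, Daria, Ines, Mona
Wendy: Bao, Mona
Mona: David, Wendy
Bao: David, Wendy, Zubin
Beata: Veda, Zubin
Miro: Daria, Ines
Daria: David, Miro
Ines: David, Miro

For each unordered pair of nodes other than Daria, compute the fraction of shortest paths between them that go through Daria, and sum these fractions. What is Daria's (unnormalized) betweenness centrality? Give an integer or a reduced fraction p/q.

Pairs whose geodesics pass through Daria — Mona–Miro: 1/2; Zubin–Miro: 1/2; Miro–Veda: 1/2; Miro–David: 1/2; Miro–Wendy: 2/4; Miro–Beata: 1/2; Miro–Bao: 1/2.
All other pairs contribute 0.
Summing the contributions gives betweenness(Daria) = 7/2.

7/2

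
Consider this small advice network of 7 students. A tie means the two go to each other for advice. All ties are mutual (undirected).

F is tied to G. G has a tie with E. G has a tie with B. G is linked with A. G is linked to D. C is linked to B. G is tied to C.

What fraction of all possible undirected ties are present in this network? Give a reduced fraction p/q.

There are 7 edges and 7 nodes, so the maximum possible is C(7,2) = 21.
Density = 7/21 = 1/3.

1/3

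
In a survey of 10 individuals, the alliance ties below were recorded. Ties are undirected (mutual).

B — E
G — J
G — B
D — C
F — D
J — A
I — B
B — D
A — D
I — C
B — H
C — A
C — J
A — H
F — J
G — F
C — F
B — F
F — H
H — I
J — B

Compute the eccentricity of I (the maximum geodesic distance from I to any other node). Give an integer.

Distances from I: A:2, B:1, C:1, D:2, E:2, F:2, G:2, H:1, J:2.
The largest is 2 (to D, E, G, J, F, and A), so the eccentricity of I is 2.

2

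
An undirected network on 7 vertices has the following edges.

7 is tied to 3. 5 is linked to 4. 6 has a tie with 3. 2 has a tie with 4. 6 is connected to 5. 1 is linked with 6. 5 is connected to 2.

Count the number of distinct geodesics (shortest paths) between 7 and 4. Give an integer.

The shortest distance is 4, and the only length-4 path is 7–3–6–5–4. So there is exactly 1 shortest path.

1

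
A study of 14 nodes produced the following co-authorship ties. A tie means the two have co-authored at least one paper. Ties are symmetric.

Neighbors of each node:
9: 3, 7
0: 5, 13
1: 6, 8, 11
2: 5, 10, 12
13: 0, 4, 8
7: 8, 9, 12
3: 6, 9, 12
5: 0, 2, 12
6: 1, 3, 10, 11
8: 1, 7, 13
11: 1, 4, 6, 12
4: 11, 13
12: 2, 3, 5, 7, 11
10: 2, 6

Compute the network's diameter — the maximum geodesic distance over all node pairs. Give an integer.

4

Eccentricity of each node (its greatest distance to any other): 0:4, 1:3, 2:3, 3:4, 4:4, 5:3, 6:4, 7:3, 8:3, 9:4, 10:4, 11:3, 12:3, 13:4.
The maximum eccentricity is 4, realized for instance by the pair 10–13 via 10 – 6 – 11 – 4 – 13. So the diameter is 4.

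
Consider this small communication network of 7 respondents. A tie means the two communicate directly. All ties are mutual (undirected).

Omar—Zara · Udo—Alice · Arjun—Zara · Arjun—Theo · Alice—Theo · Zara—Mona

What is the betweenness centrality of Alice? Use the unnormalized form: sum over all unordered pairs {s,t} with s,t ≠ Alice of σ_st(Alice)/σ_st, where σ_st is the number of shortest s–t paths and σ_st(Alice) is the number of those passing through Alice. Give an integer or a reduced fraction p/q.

Pairs whose geodesics pass through Alice — Arjun–Udo: 1; Theo–Udo: 1; Udo–Mona: 1; Udo–Omar: 1; Udo–Zara: 1.
All other pairs contribute 0.
Summing the contributions gives betweenness(Alice) = 5.

5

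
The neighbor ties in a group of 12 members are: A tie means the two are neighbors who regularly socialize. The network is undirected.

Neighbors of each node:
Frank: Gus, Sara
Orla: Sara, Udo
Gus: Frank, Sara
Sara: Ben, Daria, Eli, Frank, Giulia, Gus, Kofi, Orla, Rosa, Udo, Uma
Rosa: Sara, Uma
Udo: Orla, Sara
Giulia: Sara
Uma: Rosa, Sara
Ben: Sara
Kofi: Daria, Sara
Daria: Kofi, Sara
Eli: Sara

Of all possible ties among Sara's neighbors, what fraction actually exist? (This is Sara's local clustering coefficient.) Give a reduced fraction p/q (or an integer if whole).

4/55

Sara's neighbors: Ben, Daria, Eli, Frank, Giulia, Gus, Kofi, Orla, Rosa, Udo, and Uma (k = 11).
Possible neighbor pairs: C(11,2) = 55. Edges among them: Daria–Kofi, Frank–Gus, Orla–Udo, Rosa–Uma → e = 4.
Clustering(Sara) = 4/55.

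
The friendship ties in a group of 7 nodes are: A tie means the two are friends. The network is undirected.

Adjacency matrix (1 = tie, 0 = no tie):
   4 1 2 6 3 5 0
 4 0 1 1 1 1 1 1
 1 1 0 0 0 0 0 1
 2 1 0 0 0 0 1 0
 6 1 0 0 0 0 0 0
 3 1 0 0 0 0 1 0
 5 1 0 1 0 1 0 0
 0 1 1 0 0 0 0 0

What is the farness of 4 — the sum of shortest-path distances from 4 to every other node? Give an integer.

Distances from 4: 0:1, 1:1, 2:1, 3:1, 5:1, 6:1.
Sum = 1 + 1 + 1 + 1 + 1 + 1 = 6.

6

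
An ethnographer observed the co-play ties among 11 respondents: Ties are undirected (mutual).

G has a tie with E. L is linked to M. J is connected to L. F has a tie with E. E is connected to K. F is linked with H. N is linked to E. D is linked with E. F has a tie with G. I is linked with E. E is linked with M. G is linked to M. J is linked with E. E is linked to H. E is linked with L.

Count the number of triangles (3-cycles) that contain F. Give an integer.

2

F's neighbors: E, G, and H.
Neighbor pairs that are themselves tied: F–E–G; F–E–H. Each forms one triangle with F, for 2 in total.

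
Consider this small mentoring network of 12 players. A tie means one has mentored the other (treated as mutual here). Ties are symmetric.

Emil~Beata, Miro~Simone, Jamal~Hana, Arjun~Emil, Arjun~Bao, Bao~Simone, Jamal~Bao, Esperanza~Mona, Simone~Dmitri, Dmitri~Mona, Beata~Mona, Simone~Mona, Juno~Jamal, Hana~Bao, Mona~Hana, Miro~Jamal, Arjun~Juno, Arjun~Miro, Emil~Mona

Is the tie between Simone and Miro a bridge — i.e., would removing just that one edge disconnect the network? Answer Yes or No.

Even without that edge, Simone still reaches Miro via Simone – Bao – Jamal – Miro, so the network stays connected. Not a bridge.

No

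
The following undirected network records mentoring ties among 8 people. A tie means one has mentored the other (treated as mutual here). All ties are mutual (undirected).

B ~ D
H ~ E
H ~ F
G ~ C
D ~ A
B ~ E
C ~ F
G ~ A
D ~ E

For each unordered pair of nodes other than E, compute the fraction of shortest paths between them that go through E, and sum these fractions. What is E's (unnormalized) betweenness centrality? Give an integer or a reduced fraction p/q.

11/2

Pairs whose geodesics pass through E — H–A: 1; H–D: 1; H–B: 1; F–D: 1; F–B: 1; C–B: 1/2.
All other pairs contribute 0.
Summing the contributions gives betweenness(E) = 11/2.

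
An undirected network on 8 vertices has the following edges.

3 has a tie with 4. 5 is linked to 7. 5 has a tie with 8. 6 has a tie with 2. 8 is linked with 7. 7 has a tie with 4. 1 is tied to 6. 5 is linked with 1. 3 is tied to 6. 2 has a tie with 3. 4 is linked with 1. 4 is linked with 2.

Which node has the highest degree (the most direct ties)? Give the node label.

Degrees — 1:3, 2:3, 3:3, 4:4, 5:3, 6:3, 7:3, 8:2.
The maximum is 4, attained only by 4.

4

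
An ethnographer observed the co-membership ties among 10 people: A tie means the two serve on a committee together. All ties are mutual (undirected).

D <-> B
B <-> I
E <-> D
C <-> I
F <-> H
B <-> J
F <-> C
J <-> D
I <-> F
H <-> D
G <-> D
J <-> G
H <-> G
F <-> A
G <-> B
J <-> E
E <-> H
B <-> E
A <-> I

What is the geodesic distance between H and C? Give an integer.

One shortest route is H – F – C, which uses 2 edges, and H and C are not directly tied, so nothing shorter exists. So d(H,C) = 2.

2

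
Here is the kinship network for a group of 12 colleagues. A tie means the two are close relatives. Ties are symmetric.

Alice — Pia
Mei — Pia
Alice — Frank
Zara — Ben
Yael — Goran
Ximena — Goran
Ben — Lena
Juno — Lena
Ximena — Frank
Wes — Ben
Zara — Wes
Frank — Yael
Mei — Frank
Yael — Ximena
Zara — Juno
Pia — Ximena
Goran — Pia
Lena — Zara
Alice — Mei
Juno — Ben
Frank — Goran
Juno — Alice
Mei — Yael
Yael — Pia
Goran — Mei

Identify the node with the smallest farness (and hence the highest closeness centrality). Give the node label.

Alice

Farness (sum of distances to all others) for each node — Alice:19, Ben:27, Frank:22, Goran:27, Juno:21, Lena:28, Mei:22, Pia:22, Wes:36, Ximena:28, Yael:27, Zara:27.
The smallest farness is 19, for Alice, so Alice has the highest closeness.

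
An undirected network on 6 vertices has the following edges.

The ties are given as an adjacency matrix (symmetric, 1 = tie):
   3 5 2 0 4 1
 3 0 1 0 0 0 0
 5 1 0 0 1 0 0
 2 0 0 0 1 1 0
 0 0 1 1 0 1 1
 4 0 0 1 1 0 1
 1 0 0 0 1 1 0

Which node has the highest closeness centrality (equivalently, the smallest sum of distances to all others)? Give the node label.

Farness (sum of distances to all others) for each node — 0:6, 1:9, 2:9, 3:12, 4:8, 5:8.
The smallest farness is 6, for 0, so 0 has the highest closeness.

0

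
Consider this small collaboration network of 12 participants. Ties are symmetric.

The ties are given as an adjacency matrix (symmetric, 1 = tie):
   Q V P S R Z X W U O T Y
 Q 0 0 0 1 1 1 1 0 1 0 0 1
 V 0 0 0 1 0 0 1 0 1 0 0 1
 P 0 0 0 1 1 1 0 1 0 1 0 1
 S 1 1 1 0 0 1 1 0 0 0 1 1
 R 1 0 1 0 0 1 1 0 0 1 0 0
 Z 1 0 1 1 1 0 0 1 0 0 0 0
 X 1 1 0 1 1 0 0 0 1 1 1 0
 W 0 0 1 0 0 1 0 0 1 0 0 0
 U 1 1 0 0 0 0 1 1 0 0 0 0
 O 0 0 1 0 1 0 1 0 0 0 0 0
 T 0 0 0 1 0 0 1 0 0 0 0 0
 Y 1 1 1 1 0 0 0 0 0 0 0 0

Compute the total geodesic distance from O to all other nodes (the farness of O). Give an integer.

Distances from O: P:1, Q:2, R:1, S:2, T:2, U:2, V:2, W:2, X:1, Y:2, Z:2.
Sum = 1 + 2 + 1 + 2 + 2 + 2 + 2 + 2 + 1 + 2 + 2 = 19.

19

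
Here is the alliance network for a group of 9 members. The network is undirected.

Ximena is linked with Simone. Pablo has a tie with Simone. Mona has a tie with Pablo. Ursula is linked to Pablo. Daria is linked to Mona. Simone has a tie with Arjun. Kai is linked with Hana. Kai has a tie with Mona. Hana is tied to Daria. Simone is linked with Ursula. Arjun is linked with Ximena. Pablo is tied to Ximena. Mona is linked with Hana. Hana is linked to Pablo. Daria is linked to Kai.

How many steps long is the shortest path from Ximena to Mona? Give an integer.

2

One shortest route is Ximena – Pablo – Mona, which uses 2 edges, and Ximena and Mona are not directly tied, so nothing shorter exists. So d(Ximena,Mona) = 2.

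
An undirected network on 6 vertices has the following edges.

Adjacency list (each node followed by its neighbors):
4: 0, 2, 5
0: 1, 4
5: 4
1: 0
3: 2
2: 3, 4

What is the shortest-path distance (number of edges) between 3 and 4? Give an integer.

2

One shortest route is 3 – 2 – 4, which uses 2 edges, and 3 and 4 are not directly tied, so nothing shorter exists. So d(3,4) = 2.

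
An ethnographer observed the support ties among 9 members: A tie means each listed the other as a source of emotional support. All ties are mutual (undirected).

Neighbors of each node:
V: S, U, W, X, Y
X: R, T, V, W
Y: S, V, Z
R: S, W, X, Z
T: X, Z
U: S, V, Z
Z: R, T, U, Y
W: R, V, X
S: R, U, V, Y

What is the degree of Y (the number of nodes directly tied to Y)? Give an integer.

Y is directly tied to S, V, and Z. That is 3 neighbors, so the degree of Y is 3.

3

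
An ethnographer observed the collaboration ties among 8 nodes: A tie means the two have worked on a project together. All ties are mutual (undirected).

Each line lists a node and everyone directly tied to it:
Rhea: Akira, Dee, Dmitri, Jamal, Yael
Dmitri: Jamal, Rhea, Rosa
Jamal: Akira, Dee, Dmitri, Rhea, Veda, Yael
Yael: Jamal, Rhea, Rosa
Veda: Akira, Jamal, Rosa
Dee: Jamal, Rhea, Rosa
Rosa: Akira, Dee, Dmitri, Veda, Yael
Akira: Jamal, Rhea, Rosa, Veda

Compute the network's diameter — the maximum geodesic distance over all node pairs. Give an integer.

Eccentricity of each node (its greatest distance to any other): Akira:2, Dee:2, Dmitri:2, Jamal:2, Rhea:2, Rosa:2, Veda:2, Yael:2.
The maximum eccentricity is 2, realized for instance by the pair Dee–Veda via Dee – Jamal – Veda. So the diameter is 2.

2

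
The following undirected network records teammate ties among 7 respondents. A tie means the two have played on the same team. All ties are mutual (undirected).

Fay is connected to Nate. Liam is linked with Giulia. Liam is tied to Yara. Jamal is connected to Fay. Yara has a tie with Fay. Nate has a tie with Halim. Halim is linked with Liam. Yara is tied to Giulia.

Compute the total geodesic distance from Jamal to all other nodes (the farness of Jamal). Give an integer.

14

Distances from Jamal: Fay:1, Giulia:3, Halim:3, Liam:3, Nate:2, Yara:2.
Sum = 1 + 3 + 3 + 3 + 2 + 2 = 14.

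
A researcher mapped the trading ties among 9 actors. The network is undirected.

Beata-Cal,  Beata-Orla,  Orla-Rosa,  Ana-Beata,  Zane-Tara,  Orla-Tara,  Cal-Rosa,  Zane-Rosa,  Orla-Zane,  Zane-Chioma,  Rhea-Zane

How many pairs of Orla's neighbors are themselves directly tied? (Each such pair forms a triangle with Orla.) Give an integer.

Orla's neighbors: Beata, Rosa, Tara, and Zane.
Neighbor pairs that are themselves tied: Orla–Rosa–Zane; Orla–Tara–Zane. Each forms one triangle with Orla, for 2 in total.

2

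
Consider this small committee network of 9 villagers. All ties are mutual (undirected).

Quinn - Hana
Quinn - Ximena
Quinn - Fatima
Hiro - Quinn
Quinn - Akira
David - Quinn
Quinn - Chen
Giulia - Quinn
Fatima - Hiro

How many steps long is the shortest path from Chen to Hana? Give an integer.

One shortest route is Chen – Quinn – Hana, which uses 2 edges, and Chen and Hana are not directly tied, so nothing shorter exists. So d(Chen,Hana) = 2.

2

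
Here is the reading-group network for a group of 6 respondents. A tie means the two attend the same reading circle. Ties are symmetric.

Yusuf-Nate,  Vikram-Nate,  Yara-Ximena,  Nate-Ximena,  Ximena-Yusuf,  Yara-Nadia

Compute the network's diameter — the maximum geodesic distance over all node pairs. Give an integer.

4

Eccentricity of each node (its greatest distance to any other): Nadia:4, Nate:3, Vikram:4, Ximena:2, Yara:3, Yusuf:3.
The maximum eccentricity is 4, realized for instance by the pair Nadia–Vikram via Nadia – Yara – Ximena – Nate – Vikram. So the diameter is 4.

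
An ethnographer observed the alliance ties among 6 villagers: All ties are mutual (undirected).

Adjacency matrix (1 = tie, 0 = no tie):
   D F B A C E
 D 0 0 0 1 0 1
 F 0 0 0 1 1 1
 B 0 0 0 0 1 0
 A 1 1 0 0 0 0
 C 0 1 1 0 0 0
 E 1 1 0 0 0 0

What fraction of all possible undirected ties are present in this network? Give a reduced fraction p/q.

There are 6 edges and 6 nodes, so the maximum possible is C(6,2) = 15.
Density = 6/15 = 2/5.

2/5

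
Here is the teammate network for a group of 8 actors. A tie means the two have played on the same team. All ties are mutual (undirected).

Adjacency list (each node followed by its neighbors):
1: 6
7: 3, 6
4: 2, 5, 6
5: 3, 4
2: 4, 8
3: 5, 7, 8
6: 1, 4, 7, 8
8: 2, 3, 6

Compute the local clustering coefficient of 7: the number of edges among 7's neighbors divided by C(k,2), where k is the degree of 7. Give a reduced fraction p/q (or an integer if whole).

7's neighbors: 3 and 6 (k = 2).
Possible neighbor pairs: C(2,2) = 1. Edges among them: none → e = 0.
Clustering(7) = 0/1.

0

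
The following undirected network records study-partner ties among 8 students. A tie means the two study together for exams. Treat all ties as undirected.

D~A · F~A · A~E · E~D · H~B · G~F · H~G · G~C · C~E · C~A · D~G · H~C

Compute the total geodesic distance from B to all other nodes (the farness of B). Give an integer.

Distances from B: A:3, C:2, D:3, E:3, F:3, G:2, H:1.
Sum = 3 + 2 + 3 + 3 + 3 + 2 + 1 = 17.

17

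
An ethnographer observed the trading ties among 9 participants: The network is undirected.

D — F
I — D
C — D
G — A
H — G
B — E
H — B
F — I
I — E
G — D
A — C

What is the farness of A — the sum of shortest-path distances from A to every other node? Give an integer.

Distances from A: B:3, C:1, D:2, E:4, F:3, G:1, H:2, I:3.
Sum = 3 + 1 + 2 + 4 + 3 + 1 + 2 + 3 = 19.

19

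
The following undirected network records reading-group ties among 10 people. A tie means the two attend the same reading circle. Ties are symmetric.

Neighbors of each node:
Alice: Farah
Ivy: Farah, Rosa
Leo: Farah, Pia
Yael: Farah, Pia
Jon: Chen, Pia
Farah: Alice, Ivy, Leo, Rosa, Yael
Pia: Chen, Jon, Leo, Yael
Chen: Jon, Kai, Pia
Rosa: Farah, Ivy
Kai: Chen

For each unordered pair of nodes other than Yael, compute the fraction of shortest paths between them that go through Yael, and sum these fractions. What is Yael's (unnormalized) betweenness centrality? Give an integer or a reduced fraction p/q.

Pairs whose geodesics pass through Yael — Farah–Jon: 1/2; Farah–Kai: 1/2; Farah–Chen: 1/2; Farah–Pia: 1/2; Jon–Alice: 1/2; Jon–Ivy: 1/2; Jon–Rosa: 1/2; Kai–Alice: 1/2; Kai–Ivy: 1/2; Kai–Rosa: 1/2; Alice–Chen: 1/2; Alice–Pia: 1/2; Ivy–Chen: 1/2; Ivy–Pia: 1/2 … (+2 more pairs).
All other pairs contribute 0.
Summing the contributions gives betweenness(Yael) = 8.

8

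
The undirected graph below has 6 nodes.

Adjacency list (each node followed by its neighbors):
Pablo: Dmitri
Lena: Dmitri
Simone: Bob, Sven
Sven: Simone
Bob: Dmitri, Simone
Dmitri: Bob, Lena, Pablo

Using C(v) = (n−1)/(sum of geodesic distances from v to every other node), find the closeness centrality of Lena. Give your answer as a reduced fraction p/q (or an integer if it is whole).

Distances from Lena: Bob:2, Dmitri:1, Pablo:2, Simone:3, Sven:4. Sum = 12.
n = 6, so closeness = 5/12.

5/12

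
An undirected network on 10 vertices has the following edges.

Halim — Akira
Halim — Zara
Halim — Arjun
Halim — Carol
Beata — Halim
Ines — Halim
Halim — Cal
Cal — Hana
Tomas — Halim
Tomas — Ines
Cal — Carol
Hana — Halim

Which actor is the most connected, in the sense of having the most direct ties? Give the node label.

Degrees — Akira:1, Arjun:1, Beata:1, Cal:3, Carol:2, Halim:9, Hana:2, Ines:2, Tomas:2, Zara:1.
The maximum is 9, attained only by Halim.

Halim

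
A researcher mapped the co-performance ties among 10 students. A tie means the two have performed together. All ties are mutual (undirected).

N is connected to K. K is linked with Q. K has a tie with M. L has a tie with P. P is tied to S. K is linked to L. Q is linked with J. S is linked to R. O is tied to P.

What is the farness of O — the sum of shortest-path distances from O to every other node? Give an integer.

28

Distances from O: J:5, K:3, L:2, M:4, N:4, P:1, Q:4, R:3, S:2.
Sum = 5 + 3 + 2 + 4 + 4 + 1 + 4 + 3 + 2 = 28.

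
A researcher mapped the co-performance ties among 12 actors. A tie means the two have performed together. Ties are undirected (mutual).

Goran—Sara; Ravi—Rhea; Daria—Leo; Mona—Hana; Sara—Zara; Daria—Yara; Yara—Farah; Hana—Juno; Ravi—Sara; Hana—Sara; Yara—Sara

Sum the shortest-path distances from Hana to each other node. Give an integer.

24

Distances from Hana: Daria:3, Farah:3, Goran:2, Juno:1, Leo:4, Mona:1, Ravi:2, Rhea:3, Sara:1, Yara:2, Zara:2.
Sum = 3 + 3 + 2 + 1 + 4 + 1 + 2 + 3 + 1 + 2 + 2 = 24.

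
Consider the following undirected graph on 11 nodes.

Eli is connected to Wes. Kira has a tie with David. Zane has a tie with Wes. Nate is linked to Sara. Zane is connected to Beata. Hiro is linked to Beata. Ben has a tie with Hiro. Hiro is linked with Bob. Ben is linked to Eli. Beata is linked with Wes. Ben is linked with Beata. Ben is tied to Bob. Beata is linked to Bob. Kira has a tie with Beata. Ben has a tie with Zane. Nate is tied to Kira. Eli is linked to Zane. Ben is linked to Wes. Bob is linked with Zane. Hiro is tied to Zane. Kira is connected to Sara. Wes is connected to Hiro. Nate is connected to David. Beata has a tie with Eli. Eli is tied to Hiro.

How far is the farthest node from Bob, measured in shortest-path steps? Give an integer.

3

Distances from Bob: Beata:1, Ben:1, David:3, Eli:2, Hiro:1, Kira:2, Nate:3, Sara:3, Wes:2, Zane:1.
The largest is 3 (to Nate, David, and Sara), so the eccentricity of Bob is 3.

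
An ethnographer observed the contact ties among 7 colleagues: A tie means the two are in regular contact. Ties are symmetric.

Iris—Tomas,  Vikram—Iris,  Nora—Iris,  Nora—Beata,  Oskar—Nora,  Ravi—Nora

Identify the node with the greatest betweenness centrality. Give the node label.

Unnormalized betweenness of each node: Beata:0, Iris:9, Nora:12, Oskar:0, Ravi:0, Tomas:0, Vikram:0.
Nora has the largest value, 12, making it the main broker — the node through which the most shortest paths run.

Nora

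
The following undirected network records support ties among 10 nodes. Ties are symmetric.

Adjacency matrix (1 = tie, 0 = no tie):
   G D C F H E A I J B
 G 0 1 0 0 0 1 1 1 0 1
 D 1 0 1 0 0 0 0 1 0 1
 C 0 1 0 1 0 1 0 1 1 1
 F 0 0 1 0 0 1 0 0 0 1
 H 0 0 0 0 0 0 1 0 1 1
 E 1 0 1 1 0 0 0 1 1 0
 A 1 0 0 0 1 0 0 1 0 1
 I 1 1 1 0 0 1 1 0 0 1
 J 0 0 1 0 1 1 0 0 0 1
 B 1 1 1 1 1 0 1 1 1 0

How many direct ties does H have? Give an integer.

3

H is directly tied to A, B, and J. That is 3 neighbors, so the degree of H is 3.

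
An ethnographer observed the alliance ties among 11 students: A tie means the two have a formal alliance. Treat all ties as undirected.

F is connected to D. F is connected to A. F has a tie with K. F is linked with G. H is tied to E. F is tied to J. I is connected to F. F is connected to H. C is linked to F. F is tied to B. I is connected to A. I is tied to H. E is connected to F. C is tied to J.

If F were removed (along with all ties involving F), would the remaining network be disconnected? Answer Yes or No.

Yes

Removing F leaves {B} with no path to {C and J}, so the network splits into 6 components. F is a cut vertex.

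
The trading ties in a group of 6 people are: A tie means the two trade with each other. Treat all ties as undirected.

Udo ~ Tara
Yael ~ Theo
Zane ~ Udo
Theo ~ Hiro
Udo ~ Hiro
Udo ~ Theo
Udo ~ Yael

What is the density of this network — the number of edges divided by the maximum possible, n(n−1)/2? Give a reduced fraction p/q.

7/15

There are 7 edges and 6 nodes, so the maximum possible is C(6,2) = 15.
Density = 7/15.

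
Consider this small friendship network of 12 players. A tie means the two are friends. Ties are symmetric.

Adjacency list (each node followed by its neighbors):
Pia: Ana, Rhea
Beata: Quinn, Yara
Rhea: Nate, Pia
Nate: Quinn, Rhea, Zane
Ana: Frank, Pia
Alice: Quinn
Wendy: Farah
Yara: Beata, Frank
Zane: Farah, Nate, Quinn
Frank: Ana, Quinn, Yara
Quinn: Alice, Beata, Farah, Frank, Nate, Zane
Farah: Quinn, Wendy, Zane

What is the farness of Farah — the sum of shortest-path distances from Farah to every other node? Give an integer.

Distances from Farah: Alice:2, Ana:3, Beata:2, Frank:2, Nate:2, Pia:4, Quinn:1, Rhea:3, Wendy:1, Yara:3, Zane:1.
Sum = 2 + 3 + 2 + 2 + 2 + 4 + 1 + 3 + 1 + 3 + 1 = 24.

24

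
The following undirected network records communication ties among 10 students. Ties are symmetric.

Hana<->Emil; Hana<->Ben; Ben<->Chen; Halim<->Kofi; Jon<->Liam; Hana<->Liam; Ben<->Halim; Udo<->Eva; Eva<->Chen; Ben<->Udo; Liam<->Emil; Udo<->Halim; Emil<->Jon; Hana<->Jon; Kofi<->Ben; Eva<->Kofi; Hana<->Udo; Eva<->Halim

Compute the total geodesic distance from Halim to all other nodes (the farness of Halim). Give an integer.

17

Distances from Halim: Ben:1, Chen:2, Emil:3, Eva:1, Hana:2, Jon:3, Kofi:1, Liam:3, Udo:1.
Sum = 1 + 2 + 3 + 1 + 2 + 3 + 1 + 3 + 1 = 17.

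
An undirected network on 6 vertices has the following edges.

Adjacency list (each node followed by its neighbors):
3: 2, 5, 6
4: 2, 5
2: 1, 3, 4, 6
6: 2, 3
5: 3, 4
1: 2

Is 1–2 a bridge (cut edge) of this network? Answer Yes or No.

Without the 1–2 edge there is no alternate route between 1 and 2, so the network disconnects. It is a bridge.

Yes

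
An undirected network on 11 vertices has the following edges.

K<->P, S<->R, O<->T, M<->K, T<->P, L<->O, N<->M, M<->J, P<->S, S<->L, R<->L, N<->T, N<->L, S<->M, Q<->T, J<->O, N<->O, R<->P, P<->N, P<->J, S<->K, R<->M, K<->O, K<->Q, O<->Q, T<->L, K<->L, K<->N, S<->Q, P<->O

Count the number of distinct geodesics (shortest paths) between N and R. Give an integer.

The shortest distance is 2. The length-2 paths are: N–L–R; N–P–R; N–M–R.
That gives 3 distinct shortest paths.

3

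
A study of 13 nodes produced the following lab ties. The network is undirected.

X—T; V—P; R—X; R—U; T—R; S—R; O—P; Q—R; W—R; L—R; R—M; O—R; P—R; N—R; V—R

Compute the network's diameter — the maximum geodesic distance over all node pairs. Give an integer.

2

Eccentricity of each node (its greatest distance to any other): L:2, M:2, N:2, O:2, P:2, Q:2, R:1, S:2, T:2, U:2, V:2, W:2, X:2.
The maximum eccentricity is 2, realized for instance by the pair W–V via W – R – V. So the diameter is 2.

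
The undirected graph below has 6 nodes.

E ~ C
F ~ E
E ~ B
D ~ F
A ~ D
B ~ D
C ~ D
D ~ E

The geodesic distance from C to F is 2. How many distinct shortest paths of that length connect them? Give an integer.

The shortest distance is 2. The length-2 paths are: C–D–F; C–E–F.
That gives 2 distinct shortest paths.

2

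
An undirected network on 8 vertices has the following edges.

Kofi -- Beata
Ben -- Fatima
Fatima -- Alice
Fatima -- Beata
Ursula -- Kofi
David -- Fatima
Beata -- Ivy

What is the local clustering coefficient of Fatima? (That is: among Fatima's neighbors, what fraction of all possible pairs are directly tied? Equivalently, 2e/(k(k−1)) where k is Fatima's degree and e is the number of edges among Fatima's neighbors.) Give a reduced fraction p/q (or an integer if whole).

Fatima's neighbors: Alice, Beata, Ben, and David (k = 4).
Possible neighbor pairs: C(4,2) = 6. Edges among them: none → e = 0.
Clustering(Fatima) = 0/6 = 0.

0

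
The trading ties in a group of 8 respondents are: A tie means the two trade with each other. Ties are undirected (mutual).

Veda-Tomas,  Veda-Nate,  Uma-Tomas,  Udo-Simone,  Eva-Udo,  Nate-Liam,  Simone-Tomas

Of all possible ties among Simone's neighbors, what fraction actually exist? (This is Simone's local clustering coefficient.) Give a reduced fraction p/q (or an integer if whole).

Simone's neighbors: Tomas and Udo (k = 2).
Possible neighbor pairs: C(2,2) = 1. Edges among them: none → e = 0.
Clustering(Simone) = 0/1.

0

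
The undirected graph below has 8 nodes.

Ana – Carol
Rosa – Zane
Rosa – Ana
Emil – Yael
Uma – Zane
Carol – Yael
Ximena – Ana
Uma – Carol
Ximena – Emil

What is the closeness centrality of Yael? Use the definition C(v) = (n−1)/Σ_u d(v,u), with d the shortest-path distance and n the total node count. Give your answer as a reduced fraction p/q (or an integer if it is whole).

Distances from Yael: Ana:2, Carol:1, Emil:1, Rosa:3, Uma:2, Ximena:2, Zane:3. Sum = 14.
n = 8, so closeness = 7/14 = 1/2.

1/2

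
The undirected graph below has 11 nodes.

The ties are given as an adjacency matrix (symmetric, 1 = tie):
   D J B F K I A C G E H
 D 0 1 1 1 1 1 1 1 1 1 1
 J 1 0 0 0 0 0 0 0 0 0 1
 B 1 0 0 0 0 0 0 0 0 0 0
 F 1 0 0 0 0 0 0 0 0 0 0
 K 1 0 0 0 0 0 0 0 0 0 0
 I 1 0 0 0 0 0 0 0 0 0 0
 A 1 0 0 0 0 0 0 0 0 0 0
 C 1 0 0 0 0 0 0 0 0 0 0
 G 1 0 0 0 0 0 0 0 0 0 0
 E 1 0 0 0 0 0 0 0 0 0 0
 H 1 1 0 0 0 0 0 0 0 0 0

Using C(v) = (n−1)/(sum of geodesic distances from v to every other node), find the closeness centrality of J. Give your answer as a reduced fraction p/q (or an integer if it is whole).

5/9

Distances from J: A:2, B:2, C:2, D:1, E:2, F:2, G:2, H:1, I:2, K:2. Sum = 18.
n = 11, so closeness = 10/18 = 5/9.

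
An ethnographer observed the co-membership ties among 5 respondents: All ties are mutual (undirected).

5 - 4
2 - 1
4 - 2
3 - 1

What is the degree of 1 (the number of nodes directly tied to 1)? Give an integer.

2

1 is directly tied to 2 and 3. That is 2 neighbors, so the degree of 1 is 2.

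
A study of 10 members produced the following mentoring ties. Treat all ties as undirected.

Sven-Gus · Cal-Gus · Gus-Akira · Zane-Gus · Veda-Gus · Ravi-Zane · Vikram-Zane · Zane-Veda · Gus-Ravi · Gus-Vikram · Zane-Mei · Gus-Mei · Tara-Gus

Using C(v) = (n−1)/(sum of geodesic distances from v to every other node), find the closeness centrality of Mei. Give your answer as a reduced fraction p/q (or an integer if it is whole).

9/16

Distances from Mei: Akira:2, Cal:2, Gus:1, Ravi:2, Sven:2, Tara:2, Veda:2, Vikram:2, Zane:1. Sum = 16.
n = 10, so closeness = 9/16.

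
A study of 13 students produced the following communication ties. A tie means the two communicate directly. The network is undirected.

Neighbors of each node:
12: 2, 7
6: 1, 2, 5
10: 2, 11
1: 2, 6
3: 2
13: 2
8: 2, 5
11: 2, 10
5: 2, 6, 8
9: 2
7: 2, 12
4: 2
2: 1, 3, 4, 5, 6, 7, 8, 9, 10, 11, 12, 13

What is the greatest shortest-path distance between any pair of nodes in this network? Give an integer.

2

Eccentricity of each node (its greatest distance to any other): 1:2, 2:1, 3:2, 4:2, 5:2, 6:2, 7:2, 8:2, 9:2, 10:2, 11:2, 12:2, 13:2.
The maximum eccentricity is 2, realized for instance by the pair 9–3 via 9 – 2 – 3. So the diameter is 2.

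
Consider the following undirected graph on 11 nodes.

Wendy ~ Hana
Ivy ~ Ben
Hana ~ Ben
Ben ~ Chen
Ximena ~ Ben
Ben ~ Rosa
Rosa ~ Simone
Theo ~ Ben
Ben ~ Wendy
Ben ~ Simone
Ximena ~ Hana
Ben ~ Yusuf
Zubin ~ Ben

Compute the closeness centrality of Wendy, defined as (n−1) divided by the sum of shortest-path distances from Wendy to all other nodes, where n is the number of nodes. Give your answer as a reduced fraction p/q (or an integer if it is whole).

Distances from Wendy: Ben:1, Chen:2, Hana:1, Ivy:2, Rosa:2, Simone:2, Theo:2, Ximena:2, Yusuf:2, Zubin:2. Sum = 18.
n = 11, so closeness = 10/18 = 5/9.

5/9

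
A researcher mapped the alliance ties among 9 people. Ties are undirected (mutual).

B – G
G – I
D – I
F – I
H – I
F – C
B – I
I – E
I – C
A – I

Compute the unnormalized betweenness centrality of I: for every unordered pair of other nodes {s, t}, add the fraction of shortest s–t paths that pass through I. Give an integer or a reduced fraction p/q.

Pairs whose geodesics pass through I — D–C: 1; D–A: 1; D–G: 1; D–B: 1; D–E: 1; D–H: 1; D–F: 1; C–A: 1; C–G: 1; C–B: 1; C–E: 1; C–H: 1; A–G: 1; A–B: 1 … (+12 more pairs).
All other pairs contribute 0.
Summing the contributions gives betweenness(I) = 26.

26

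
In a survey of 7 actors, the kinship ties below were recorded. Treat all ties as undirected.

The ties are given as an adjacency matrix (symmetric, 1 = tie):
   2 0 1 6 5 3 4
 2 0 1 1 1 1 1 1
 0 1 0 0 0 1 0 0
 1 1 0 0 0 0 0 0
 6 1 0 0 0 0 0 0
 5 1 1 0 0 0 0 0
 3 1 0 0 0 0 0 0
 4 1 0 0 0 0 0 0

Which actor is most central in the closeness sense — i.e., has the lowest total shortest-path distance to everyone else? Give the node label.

Farness (sum of distances to all others) for each node — 0:10, 1:11, 2:6, 3:11, 4:11, 5:10, 6:11.
The smallest farness is 6, for 2, so 2 has the highest closeness.

2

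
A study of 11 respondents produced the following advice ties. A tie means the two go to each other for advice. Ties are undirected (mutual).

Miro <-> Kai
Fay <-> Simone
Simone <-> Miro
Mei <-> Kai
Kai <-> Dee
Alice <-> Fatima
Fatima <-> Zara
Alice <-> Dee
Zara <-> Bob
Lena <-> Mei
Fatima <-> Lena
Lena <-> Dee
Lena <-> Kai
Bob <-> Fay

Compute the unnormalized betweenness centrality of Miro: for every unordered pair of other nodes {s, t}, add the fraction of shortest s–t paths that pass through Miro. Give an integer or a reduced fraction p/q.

Pairs whose geodesics pass through Miro — Lena–Simone: 1; Lena–Fay: 1/2; Mei–Simone: 1; Mei–Fay: 1; Kai–Simone: 1; Kai–Fay: 1; Kai–Bob: 1/2; Simone–Fatima: 1/2; Simone–Alice: 1; Simone–Dee: 1; Fay–Dee: 1.
All other pairs contribute 0.
Summing the contributions gives betweenness(Miro) = 19/2.

19/2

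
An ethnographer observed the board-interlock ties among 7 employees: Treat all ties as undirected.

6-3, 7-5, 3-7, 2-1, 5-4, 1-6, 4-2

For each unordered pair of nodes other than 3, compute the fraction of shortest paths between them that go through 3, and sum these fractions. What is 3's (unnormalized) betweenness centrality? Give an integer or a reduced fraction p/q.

Pairs whose geodesics pass through 3 — 1–7: 1; 6–7: 1; 6–5: 1.
All other pairs contribute 0.
Summing the contributions gives betweenness(3) = 3.

3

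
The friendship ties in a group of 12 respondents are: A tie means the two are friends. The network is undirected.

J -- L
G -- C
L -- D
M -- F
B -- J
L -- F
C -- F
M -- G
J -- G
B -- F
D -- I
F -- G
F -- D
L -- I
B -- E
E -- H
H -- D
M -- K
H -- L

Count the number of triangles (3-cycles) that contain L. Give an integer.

L's neighbors: D, F, H, I, and J.
Neighbor pairs that are themselves tied: L–D–F; L–D–H; L–D–I. Each forms one triangle with L, for 3 in total.

3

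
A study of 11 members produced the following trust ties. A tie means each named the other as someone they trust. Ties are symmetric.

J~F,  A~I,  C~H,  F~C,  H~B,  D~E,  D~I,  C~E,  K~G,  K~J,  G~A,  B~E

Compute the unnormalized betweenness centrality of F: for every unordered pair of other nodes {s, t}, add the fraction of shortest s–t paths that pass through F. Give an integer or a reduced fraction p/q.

11

Pairs whose geodesics pass through F — K–C: 1; K–H: 1; K–B: 2/2; K–E: 1; J–C: 1; J–H: 1; J–B: 2/2; J–E: 1; J–D: 1; C–G: 1; H–G: 1.
All other pairs contribute 0.
Summing the contributions gives betweenness(F) = 11.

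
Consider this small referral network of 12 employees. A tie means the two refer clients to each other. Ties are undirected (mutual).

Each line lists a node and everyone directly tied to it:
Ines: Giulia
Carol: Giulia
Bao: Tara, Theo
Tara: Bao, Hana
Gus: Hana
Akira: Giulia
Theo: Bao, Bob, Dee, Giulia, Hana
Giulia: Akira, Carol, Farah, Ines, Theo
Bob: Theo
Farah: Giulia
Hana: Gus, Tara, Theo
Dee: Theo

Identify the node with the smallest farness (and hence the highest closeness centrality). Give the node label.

Theo

Farness (sum of distances to all others) for each node — Akira:29, Bao:25, Bob:27, Carol:29, Dee:27, Farah:29, Giulia:19, Gus:33, Hana:23, Ines:29, Tara:31, Theo:17.
The smallest farness is 17, for Theo, so Theo has the highest closeness.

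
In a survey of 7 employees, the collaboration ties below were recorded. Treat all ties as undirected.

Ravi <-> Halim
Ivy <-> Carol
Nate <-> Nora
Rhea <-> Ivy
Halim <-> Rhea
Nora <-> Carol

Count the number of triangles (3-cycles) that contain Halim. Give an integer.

Halim's neighbors are Ravi and Rhea, but none of them are tied to each other, so no triangle contains Halim.

0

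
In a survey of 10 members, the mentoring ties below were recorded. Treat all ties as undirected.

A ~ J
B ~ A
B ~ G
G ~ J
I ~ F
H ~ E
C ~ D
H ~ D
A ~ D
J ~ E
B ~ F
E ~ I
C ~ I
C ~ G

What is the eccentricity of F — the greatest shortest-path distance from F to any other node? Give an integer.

3

Distances from F: A:2, B:1, C:2, D:3, E:2, G:2, H:3, I:1, J:3.
The largest is 3 (to H, J, and D), so the eccentricity of F is 3.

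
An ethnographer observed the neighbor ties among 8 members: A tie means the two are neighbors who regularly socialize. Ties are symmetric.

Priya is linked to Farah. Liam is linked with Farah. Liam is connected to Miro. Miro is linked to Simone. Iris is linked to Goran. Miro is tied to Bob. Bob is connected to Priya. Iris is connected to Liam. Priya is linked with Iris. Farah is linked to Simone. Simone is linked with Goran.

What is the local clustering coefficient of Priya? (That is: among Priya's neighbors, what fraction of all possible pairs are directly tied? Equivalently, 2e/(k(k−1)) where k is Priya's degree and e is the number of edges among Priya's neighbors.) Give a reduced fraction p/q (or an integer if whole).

0

Priya's neighbors: Bob, Farah, and Iris (k = 3).
Possible neighbor pairs: C(3,2) = 3. Edges among them: none → e = 0.
Clustering(Priya) = 0/3 = 0.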